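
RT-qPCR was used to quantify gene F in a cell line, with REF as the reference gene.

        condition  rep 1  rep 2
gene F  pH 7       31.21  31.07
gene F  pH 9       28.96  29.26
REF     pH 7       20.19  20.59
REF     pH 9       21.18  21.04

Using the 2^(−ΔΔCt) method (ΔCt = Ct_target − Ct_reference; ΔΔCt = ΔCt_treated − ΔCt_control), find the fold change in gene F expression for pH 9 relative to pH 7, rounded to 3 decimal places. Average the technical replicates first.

Mean Ct: gene F pH 7 31.140; gene F pH 9 29.110; REF pH 7 20.390; REF pH 9 21.110
ΔCt(pH 7) = 31.140 − 20.390 = 10.750
ΔCt(pH 9) = 29.110 − 21.110 = 8.000
ΔΔCt = 8.000 − 10.750 = -2.750
Fold change = 2^(−(-2.750)) = 2^2.750 = 6.7272

6.727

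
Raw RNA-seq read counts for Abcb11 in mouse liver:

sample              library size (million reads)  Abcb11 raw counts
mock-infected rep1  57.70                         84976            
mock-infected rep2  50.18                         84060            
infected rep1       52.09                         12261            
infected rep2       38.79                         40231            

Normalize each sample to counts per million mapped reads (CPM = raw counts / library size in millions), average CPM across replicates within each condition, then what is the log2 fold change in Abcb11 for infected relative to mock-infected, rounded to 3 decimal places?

-1.307

CPM(mock-infected rep1) = 84976 / 57.70 = 1472.7210
CPM(mock-infected rep2) = 84060 / 50.18 = 1675.1694
CPM(infected rep1) = 12261 / 52.09 = 235.3811
CPM(infected rep2) = 40231 / 38.79 = 1037.1487
mean CPM(mock-infected) = 1573.9452; mean CPM(infected) = 636.2649
Fold change = 636.2649 / 1573.9452 = 0.40425
log2(0.40425) = -1.3067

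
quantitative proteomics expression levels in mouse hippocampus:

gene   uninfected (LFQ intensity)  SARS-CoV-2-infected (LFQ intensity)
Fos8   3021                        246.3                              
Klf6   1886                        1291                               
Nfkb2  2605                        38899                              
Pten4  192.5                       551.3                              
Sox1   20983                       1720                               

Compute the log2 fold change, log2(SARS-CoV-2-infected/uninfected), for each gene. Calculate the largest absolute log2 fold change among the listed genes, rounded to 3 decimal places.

log2(246.3/3021) = -3.617  (Fos8)
log2(1291/1886) = -0.547  (Klf6)
log2(38899/2605) = 3.900  (Nfkb2)
log2(551.3/192.5) = 1.518  (Pten4)
log2(1720/20983) = -3.609  (Sox1)
The largest magnitude belongs to Nfkb2.

3.900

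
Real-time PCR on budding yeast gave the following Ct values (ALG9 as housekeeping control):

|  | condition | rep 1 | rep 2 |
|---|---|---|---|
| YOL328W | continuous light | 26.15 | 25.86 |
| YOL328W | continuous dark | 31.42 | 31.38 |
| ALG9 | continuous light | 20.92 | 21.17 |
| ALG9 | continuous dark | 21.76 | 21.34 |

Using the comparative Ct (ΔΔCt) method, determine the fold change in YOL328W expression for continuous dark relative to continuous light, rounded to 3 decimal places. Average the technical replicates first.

Mean Ct: YOL328W continuous light 26.005; YOL328W continuous dark 31.400; ALG9 continuous light 21.045; ALG9 continuous dark 21.550
ΔCt(continuous light) = 26.005 − 21.045 = 4.960
ΔCt(continuous dark) = 31.400 − 21.550 = 9.850
ΔΔCt = 9.850 − 4.960 = 4.890
Fold change = 2^(−4.890) = 0.0337

0.034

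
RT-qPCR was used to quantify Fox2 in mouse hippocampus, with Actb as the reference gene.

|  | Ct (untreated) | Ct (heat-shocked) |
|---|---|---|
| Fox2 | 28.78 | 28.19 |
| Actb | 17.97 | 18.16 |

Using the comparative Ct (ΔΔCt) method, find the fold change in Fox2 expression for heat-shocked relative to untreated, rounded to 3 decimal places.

1.717

ΔCt(untreated) = 28.780 − 17.970 = 10.810
ΔCt(heat-shocked) = 28.190 − 18.160 = 10.030
ΔΔCt = 10.030 − 10.810 = -0.780
Fold change = 2^(−(-0.780)) = 2^0.780 = 1.7171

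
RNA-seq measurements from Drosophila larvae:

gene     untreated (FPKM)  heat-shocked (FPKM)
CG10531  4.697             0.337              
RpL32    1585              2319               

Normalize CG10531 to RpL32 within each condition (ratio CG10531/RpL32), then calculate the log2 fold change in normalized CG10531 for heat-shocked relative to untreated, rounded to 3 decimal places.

CG10531/RpL32 (untreated) = 4.697 / 1585 = 0.0029634
CG10531/RpL32 (heat-shocked) = 0.337 / 2319 = 0.00014532
Fold change = 0.00014532 / 0.0029634 = 0.0490
log2(0.0490) = -4.3499

-4.350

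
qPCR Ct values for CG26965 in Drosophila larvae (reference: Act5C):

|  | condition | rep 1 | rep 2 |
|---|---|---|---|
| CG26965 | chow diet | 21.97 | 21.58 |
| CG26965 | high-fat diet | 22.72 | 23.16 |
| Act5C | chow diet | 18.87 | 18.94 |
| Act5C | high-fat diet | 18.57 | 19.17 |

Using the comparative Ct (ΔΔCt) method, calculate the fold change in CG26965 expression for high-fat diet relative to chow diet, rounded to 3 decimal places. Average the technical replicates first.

0.435

Mean Ct: CG26965 chow diet 21.775; CG26965 high-fat diet 22.940; Act5C chow diet 18.905; Act5C high-fat diet 18.870
ΔCt(chow diet) = 21.775 − 18.905 = 2.870
ΔCt(high-fat diet) = 22.940 − 18.870 = 4.070
ΔΔCt = 4.070 − 2.870 = 1.200
Fold change = 2^(−1.200) = 0.4353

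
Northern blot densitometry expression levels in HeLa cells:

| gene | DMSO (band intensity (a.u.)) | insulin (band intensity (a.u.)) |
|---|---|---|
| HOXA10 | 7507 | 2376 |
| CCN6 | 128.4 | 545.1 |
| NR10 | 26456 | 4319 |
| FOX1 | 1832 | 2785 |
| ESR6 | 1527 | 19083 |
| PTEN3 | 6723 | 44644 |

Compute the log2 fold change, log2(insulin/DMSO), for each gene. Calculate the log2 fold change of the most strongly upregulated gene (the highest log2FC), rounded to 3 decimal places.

3.644

log2(2376/7507) = -1.660  (HOXA10)
log2(545.1/128.4) = 2.086  (CCN6)
log2(4319/26456) = -2.615  (NR10)
log2(2785/1832) = 0.604  (FOX1)
log2(19083/1527) = 3.644  (ESR6)
log2(44644/6723) = 2.731  (PTEN3)
ESR6 is most strongly upregulated.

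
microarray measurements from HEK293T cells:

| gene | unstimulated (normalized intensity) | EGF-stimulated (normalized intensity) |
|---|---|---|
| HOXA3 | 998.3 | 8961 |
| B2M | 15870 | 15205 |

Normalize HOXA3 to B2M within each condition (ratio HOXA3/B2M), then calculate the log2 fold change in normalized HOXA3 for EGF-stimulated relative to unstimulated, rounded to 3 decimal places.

HOXA3/B2M (unstimulated) = 998.3 / 15870 = 0.062905
HOXA3/B2M (EGF-stimulated) = 8961 / 15205 = 0.58935
Fold change = 0.58935 / 0.062905 = 9.3688
log2(9.3688) = 3.2279

3.228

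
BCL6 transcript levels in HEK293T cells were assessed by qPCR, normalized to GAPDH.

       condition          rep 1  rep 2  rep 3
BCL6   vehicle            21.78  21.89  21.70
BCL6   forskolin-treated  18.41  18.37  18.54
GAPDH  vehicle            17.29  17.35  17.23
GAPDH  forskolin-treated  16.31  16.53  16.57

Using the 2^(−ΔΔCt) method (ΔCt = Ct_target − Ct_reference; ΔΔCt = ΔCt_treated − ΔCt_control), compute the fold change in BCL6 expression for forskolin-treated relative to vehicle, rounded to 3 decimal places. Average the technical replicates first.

5.776

Mean Ct: BCL6 vehicle 21.790; BCL6 forskolin-treated 18.440; GAPDH vehicle 17.290; GAPDH forskolin-treated 16.470
ΔCt(vehicle) = 21.790 − 17.290 = 4.500
ΔCt(forskolin-treated) = 18.440 − 16.470 = 1.970
ΔΔCt = 1.970 − 4.500 = -2.530
Fold change = 2^(−(-2.530)) = 2^2.530 = 5.7757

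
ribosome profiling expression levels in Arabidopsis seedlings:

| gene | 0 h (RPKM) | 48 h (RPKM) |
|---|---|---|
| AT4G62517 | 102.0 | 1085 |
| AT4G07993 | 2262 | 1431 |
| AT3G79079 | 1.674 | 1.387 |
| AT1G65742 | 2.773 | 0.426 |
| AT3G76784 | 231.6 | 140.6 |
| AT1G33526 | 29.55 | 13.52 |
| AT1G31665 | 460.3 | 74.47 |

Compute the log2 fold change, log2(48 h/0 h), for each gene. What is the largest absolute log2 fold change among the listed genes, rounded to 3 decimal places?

3.411

log2(1085/102.0) = 3.411  (AT4G62517)
log2(1431/2262) = -0.661  (AT4G07993)
log2(1.387/1.674) = -0.271  (AT3G79079)
log2(0.426/2.773) = -2.703  (AT1G65742)
log2(140.6/231.6) = -0.720  (AT3G76784)
log2(13.52/29.55) = -1.128  (AT1G33526)
log2(74.47/460.3) = -2.628  (AT1G31665)
The largest magnitude belongs to AT4G62517.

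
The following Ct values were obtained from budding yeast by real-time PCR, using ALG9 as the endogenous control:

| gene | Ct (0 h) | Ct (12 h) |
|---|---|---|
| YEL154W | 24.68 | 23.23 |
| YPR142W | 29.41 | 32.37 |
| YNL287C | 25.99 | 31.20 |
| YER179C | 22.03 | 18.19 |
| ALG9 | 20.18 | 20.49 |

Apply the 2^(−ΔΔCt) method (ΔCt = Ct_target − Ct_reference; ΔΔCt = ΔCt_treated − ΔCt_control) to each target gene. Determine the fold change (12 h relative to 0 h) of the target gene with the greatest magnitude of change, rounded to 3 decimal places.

YEL154W: ΔΔCt = (23.23−20.49) − (24.68−20.18) = 2.74 − 4.50 = -1.76; fold change = 2^1.76 = 3.387
YPR142W: ΔΔCt = (32.37−20.49) − (29.41−20.18) = 11.88 − 9.23 = 2.65; fold change = 2^-2.65 = 0.159
YNL287C: ΔΔCt = (31.20−20.49) − (25.99−20.18) = 10.71 − 5.81 = 4.90; fold change = 2^-4.90 = 0.033
YER179C: ΔΔCt = (18.19−20.49) − (22.03−20.18) = -2.30 − 1.85 = -4.15; fold change = 2^4.15 = 17.753
YNL287C has the largest |ΔΔCt| = 4.90.

0.033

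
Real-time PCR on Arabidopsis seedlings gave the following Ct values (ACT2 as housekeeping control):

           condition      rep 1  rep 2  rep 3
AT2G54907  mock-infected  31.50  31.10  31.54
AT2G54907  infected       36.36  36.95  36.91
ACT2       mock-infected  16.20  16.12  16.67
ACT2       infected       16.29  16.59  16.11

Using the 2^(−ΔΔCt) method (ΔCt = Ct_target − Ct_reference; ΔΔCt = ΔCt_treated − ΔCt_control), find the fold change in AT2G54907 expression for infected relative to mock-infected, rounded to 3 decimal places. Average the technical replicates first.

Mean Ct: AT2G54907 mock-infected 31.380; AT2G54907 infected 36.740; ACT2 mock-infected 16.330; ACT2 infected 16.330
ΔCt(mock-infected) = 31.380 − 16.330 = 15.050
ΔCt(infected) = 36.740 − 16.330 = 20.410
ΔΔCt = 20.410 − 15.050 = 5.360
Fold change = 2^(−5.360) = 0.0243

0.024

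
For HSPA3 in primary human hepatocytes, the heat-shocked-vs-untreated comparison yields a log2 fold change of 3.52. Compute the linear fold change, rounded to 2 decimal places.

Fold change = 2^(3.52) = 11.472

11.47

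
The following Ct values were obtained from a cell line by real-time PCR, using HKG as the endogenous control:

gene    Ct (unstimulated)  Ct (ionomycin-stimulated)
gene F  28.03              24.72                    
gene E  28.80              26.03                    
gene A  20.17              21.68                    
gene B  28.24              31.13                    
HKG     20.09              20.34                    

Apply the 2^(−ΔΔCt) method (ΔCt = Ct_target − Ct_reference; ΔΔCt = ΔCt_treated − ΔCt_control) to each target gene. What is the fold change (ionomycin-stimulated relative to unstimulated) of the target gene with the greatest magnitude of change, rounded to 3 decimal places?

gene F: ΔΔCt = (24.72−20.34) − (28.03−20.09) = 4.38 − 7.94 = -3.56; fold change = 2^3.56 = 11.794
gene E: ΔΔCt = (26.03−20.34) − (28.80−20.09) = 5.69 − 8.71 = -3.02; fold change = 2^3.02 = 8.112
gene A: ΔΔCt = (21.68−20.34) − (20.17−20.09) = 1.34 − 0.08 = 1.26; fold change = 2^-1.26 = 0.418
gene B: ΔΔCt = (31.13−20.34) − (28.24−20.09) = 10.79 − 8.15 = 2.64; fold change = 2^-2.64 = 0.160
gene F has the largest |ΔΔCt| = 3.56.

11.794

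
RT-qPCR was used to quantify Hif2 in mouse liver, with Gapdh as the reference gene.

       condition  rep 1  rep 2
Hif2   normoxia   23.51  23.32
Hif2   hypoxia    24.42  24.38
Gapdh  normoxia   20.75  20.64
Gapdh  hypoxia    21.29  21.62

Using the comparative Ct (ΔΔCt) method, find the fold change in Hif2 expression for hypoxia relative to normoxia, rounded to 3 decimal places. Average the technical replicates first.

0.856

Mean Ct: Hif2 normoxia 23.415; Hif2 hypoxia 24.400; Gapdh normoxia 20.695; Gapdh hypoxia 21.455
ΔCt(normoxia) = 23.415 − 20.695 = 2.720
ΔCt(hypoxia) = 24.400 − 21.455 = 2.945
ΔΔCt = 2.945 − 2.720 = 0.225
Fold change = 2^(−0.225) = 0.8556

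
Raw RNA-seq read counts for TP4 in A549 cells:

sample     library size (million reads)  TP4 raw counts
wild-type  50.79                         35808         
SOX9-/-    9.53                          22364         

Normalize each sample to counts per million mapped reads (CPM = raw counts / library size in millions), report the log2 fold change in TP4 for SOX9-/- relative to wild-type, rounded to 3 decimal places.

1.735

CPM(wild-type) = 35808 / 50.79 = 705.0207
CPM(SOX9-/-) = 22364 / 9.53 = 2346.6946
Fold change = 2346.6946 / 705.0207 = 3.32855
log2(3.32855) = 1.7349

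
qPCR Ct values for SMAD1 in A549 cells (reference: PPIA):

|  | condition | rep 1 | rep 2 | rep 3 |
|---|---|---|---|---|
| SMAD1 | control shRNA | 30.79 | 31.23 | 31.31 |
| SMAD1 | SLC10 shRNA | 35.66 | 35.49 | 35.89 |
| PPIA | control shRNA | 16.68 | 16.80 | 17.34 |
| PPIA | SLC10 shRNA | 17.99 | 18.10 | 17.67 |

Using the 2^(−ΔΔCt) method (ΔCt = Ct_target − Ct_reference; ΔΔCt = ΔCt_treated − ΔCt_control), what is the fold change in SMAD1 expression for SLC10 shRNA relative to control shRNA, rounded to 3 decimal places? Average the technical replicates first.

Mean Ct: SMAD1 control shRNA 31.110; SMAD1 SLC10 shRNA 35.680; PPIA control shRNA 16.940; PPIA SLC10 shRNA 17.920
ΔCt(control shRNA) = 31.110 − 16.940 = 14.170
ΔCt(SLC10 shRNA) = 35.680 − 17.920 = 17.760
ΔΔCt = 17.760 − 14.170 = 3.590
Fold change = 2^(−3.590) = 0.0830

0.083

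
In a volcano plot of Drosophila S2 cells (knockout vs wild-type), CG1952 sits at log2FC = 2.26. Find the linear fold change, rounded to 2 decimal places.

Fold change = 2^(2.26) = 4.790

4.79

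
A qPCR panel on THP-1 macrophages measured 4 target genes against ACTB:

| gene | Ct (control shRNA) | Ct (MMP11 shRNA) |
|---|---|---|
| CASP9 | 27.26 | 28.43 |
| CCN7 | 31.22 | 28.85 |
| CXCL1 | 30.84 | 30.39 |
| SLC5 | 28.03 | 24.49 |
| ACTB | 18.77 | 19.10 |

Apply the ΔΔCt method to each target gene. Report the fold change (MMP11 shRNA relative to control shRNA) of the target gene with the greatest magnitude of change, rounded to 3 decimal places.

14.621

CASP9: ΔΔCt = (28.43−19.10) − (27.26−18.77) = 9.33 − 8.49 = 0.84; fold change = 2^-0.84 = 0.559
CCN7: ΔΔCt = (28.85−19.10) − (31.22−18.77) = 9.75 − 12.45 = -2.70; fold change = 2^2.70 = 6.498
CXCL1: ΔΔCt = (30.39−19.10) − (30.84−18.77) = 11.29 − 12.07 = -0.78; fold change = 2^0.78 = 1.717
SLC5: ΔΔCt = (24.49−19.10) − (28.03−18.77) = 5.39 − 9.26 = -3.87; fold change = 2^3.87 = 14.621
SLC5 has the largest |ΔΔCt| = 3.87.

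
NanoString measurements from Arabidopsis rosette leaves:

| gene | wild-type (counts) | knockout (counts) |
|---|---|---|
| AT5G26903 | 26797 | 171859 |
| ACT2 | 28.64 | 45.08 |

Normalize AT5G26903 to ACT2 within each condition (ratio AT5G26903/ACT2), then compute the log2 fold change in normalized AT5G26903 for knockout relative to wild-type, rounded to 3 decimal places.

2.027

AT5G26903/ACT2 (wild-type) = 26797 / 28.64 = 935.65
AT5G26903/ACT2 (knockout) = 171859 / 45.08 = 3812.3
Fold change = 3812.3 / 935.65 = 4.0745
log2(4.0745) = 2.0266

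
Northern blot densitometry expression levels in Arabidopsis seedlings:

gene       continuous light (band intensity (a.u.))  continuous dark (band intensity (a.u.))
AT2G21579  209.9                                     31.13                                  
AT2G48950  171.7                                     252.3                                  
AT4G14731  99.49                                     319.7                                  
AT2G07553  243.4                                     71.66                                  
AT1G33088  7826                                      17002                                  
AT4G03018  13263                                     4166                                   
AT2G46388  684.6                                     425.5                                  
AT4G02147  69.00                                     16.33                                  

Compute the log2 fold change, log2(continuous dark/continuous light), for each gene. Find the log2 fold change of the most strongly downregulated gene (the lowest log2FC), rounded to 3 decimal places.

-2.753

log2(31.13/209.9) = -2.753  (AT2G21579)
log2(252.3/171.7) = 0.555  (AT2G48950)
log2(319.7/99.49) = 1.684  (AT4G14731)
log2(71.66/243.4) = -1.764  (AT2G07553)
log2(17002/7826) = 1.119  (AT1G33088)
log2(4166/13263) = -1.671  (AT4G03018)
log2(425.5/684.6) = -0.686  (AT2G46388)
log2(16.33/69.00) = -2.079  (AT4G02147)
AT2G21579 is most strongly downregulated.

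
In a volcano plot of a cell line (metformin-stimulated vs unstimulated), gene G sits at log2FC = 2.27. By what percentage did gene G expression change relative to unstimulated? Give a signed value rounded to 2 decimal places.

Fold change = 2^(2.27) = 4.8232
Percent change = (FC − 1) × 100% = (4.8232 − 1) × 100 = 382.32%

382.32%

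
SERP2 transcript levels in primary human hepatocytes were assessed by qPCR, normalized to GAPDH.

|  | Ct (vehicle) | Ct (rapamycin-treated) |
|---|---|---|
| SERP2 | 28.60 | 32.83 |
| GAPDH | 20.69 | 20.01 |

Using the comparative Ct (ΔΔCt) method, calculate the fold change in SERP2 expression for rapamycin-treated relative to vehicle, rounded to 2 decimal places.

0.03

ΔCt(vehicle) = 28.600 − 20.690 = 7.910
ΔCt(rapamycin-treated) = 32.830 − 20.010 = 12.820
ΔΔCt = 12.820 − 7.910 = 4.910
Fold change = 2^(−4.910) = 0.033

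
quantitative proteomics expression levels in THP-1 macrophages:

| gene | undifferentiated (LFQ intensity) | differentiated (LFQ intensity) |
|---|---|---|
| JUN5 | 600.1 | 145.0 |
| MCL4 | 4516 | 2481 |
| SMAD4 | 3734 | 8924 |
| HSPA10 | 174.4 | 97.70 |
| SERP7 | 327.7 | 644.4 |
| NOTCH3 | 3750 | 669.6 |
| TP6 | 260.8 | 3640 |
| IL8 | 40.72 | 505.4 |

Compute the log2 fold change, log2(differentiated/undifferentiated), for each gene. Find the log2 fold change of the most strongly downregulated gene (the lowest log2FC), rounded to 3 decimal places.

log2(145.0/600.1) = -2.049  (JUN5)
log2(2481/4516) = -0.864  (MCL4)
log2(8924/3734) = 1.257  (SMAD4)
log2(97.70/174.4) = -0.836  (HSPA10)
log2(644.4/327.7) = 0.976  (SERP7)
log2(669.6/3750) = -2.486  (NOTCH3)
log2(3640/260.8) = 3.803  (TP6)
log2(505.4/40.72) = 3.634  (IL8)
NOTCH3 is most strongly downregulated.

-2.486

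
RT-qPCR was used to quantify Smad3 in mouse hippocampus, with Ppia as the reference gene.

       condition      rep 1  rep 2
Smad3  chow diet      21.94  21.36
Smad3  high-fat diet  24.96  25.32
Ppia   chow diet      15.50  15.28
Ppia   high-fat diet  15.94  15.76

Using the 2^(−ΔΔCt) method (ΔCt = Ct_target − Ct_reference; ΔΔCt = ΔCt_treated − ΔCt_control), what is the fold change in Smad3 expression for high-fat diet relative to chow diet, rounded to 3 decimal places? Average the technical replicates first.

0.122

Mean Ct: Smad3 chow diet 21.650; Smad3 high-fat diet 25.140; Ppia chow diet 15.390; Ppia high-fat diet 15.850
ΔCt(chow diet) = 21.650 − 15.390 = 6.260
ΔCt(high-fat diet) = 25.140 − 15.850 = 9.290
ΔΔCt = 9.290 − 6.260 = 3.030
Fold change = 2^(−3.030) = 0.1224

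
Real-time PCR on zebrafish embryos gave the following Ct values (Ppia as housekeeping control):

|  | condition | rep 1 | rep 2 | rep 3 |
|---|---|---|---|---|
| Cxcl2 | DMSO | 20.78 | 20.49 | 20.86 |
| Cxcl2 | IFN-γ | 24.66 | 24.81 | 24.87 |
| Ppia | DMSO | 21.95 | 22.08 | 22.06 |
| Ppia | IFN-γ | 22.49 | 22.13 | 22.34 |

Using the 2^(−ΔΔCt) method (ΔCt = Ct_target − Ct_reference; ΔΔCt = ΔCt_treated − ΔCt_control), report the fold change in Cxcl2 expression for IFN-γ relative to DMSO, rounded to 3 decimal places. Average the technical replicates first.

Mean Ct: Cxcl2 DMSO 20.710; Cxcl2 IFN-γ 24.780; Ppia DMSO 22.030; Ppia IFN-γ 22.320
ΔCt(DMSO) = 20.710 − 22.030 = -1.320
ΔCt(IFN-γ) = 24.780 − 22.320 = 2.460
ΔΔCt = 2.460 − (-1.320) = 3.780
Fold change = 2^(−3.780) = 0.0728

0.073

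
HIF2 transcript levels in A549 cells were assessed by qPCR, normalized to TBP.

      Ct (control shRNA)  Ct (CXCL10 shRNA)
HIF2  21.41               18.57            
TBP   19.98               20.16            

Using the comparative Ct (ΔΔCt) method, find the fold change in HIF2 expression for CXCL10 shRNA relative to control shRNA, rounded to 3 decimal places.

ΔCt(control shRNA) = 21.410 − 19.980 = 1.430
ΔCt(CXCL10 shRNA) = 18.570 − 20.160 = -1.590
ΔΔCt = -1.590 − 1.430 = -3.020
Fold change = 2^(−(-3.020)) = 2^3.020 = 8.1117

8.112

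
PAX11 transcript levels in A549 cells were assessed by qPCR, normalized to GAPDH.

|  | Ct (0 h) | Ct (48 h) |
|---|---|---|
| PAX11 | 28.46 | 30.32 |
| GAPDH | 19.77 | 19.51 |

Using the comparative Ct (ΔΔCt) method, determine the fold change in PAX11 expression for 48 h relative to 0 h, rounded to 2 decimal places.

ΔCt(0 h) = 28.460 − 19.770 = 8.690
ΔCt(48 h) = 30.320 − 19.510 = 10.810
ΔΔCt = 10.810 − 8.690 = 2.120
Fold change = 2^(−2.120) = 0.230

0.23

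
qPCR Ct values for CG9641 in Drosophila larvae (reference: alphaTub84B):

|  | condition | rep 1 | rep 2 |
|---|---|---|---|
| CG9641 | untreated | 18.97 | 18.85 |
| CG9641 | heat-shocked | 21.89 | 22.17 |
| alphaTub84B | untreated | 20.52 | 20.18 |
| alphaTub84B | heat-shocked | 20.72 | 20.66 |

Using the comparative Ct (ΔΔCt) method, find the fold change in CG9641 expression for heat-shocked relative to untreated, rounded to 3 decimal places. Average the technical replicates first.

0.146

Mean Ct: CG9641 untreated 18.910; CG9641 heat-shocked 22.030; alphaTub84B untreated 20.350; alphaTub84B heat-shocked 20.690
ΔCt(untreated) = 18.910 − 20.350 = -1.440
ΔCt(heat-shocked) = 22.030 − 20.690 = 1.340
ΔΔCt = 1.340 − (-1.440) = 2.780
Fold change = 2^(−2.780) = 0.1456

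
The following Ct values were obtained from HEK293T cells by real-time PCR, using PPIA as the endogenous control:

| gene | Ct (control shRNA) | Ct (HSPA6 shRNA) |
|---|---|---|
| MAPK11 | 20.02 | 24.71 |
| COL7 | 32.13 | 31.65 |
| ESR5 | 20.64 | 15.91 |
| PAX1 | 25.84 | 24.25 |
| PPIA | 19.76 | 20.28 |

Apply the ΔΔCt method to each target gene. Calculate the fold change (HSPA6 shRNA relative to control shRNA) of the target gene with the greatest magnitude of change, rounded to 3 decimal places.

38.055

MAPK11: ΔΔCt = (24.71−20.28) − (20.02−19.76) = 4.43 − 0.26 = 4.17; fold change = 2^-4.17 = 0.056
COL7: ΔΔCt = (31.65−20.28) − (32.13−19.76) = 11.37 − 12.37 = -1.00; fold change = 2^1.00 = 2.000
ESR5: ΔΔCt = (15.91−20.28) − (20.64−19.76) = -4.37 − 0.88 = -5.25; fold change = 2^5.25 = 38.055
PAX1: ΔΔCt = (24.25−20.28) − (25.84−19.76) = 3.97 − 6.08 = -2.11; fold change = 2^2.11 = 4.317
ESR5 has the largest |ΔΔCt| = 5.25.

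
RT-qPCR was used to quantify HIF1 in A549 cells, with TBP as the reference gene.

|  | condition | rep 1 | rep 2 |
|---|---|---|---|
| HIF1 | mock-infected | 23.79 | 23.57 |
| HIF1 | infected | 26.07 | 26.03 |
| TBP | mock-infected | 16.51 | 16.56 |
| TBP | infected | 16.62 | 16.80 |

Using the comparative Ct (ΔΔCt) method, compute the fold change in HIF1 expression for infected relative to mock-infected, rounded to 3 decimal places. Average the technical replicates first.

Mean Ct: HIF1 mock-infected 23.680; HIF1 infected 26.050; TBP mock-infected 16.535; TBP infected 16.710
ΔCt(mock-infected) = 23.680 − 16.535 = 7.145
ΔCt(infected) = 26.050 − 16.710 = 9.340
ΔΔCt = 9.340 − 7.145 = 2.195
Fold change = 2^(−2.195) = 0.2184

0.218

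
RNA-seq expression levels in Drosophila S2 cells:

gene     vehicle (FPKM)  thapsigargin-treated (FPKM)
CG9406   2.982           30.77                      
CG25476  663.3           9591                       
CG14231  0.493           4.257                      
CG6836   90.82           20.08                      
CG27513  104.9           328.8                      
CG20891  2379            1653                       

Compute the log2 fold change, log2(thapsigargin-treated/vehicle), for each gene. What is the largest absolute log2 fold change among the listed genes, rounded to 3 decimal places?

3.854

log2(30.77/2.982) = 3.367  (CG9406)
log2(9591/663.3) = 3.854  (CG25476)
log2(4.257/0.493) = 3.110  (CG14231)
log2(20.08/90.82) = -2.177  (CG6836)
log2(328.8/104.9) = 1.648  (CG27513)
log2(1653/2379) = -0.525  (CG20891)
The largest magnitude belongs to CG25476.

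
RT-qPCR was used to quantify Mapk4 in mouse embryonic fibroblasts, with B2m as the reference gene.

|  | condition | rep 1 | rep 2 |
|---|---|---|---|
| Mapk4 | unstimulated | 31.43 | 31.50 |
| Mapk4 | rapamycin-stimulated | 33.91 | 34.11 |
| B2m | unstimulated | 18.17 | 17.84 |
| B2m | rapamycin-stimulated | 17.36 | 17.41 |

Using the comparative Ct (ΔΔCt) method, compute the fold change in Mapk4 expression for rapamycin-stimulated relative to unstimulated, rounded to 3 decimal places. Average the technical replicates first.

0.111

Mean Ct: Mapk4 unstimulated 31.465; Mapk4 rapamycin-stimulated 34.010; B2m unstimulated 18.005; B2m rapamycin-stimulated 17.385
ΔCt(unstimulated) = 31.465 − 18.005 = 13.460
ΔCt(rapamycin-stimulated) = 34.010 − 17.385 = 16.625
ΔΔCt = 16.625 − 13.460 = 3.165
Fold change = 2^(−3.165) = 0.1115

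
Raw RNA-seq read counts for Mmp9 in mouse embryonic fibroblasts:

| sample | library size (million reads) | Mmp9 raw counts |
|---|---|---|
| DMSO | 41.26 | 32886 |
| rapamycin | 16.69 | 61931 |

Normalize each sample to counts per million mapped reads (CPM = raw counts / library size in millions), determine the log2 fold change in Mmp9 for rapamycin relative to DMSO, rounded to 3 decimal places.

CPM(DMSO) = 32886 / 41.26 = 797.0431
CPM(rapamycin) = 61931 / 16.69 = 3710.6651
Fold change = 3710.6651 / 797.0431 = 4.65554
log2(4.65554) = 2.2189

2.219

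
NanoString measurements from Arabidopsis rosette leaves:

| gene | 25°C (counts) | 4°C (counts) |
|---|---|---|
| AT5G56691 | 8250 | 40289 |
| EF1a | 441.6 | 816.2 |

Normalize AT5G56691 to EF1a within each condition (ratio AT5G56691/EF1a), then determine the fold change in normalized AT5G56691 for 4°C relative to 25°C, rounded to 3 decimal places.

2.642

AT5G56691/EF1a (25°C) = 8250 / 441.6 = 18.682
AT5G56691/EF1a (4°C) = 40289 / 816.2 = 49.362
Fold change = 49.362 / 18.682 = 2.6422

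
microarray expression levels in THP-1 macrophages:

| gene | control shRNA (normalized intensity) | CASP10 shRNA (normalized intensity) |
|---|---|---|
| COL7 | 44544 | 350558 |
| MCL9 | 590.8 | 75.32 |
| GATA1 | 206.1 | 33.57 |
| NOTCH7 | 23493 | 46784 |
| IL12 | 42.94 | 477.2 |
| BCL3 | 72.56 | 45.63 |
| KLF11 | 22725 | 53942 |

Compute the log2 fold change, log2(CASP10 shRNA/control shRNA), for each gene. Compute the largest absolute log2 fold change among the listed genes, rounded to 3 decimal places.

log2(350558/44544) = 2.976  (COL7)
log2(75.32/590.8) = -2.972  (MCL9)
log2(33.57/206.1) = -2.618  (GATA1)
log2(46784/23493) = 0.994  (NOTCH7)
log2(477.2/42.94) = 3.474  (IL12)
log2(45.63/72.56) = -0.669  (BCL3)
log2(53942/22725) = 1.247  (KLF11)
The largest magnitude belongs to IL12.

3.474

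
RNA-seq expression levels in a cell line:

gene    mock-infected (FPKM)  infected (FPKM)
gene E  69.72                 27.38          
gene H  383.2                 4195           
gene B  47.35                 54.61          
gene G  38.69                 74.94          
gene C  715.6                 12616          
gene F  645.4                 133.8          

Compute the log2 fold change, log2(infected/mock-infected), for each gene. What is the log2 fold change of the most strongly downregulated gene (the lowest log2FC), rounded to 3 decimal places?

-2.270

log2(27.38/69.72) = -1.348  (gene E)
log2(4195/383.2) = 3.453  (gene H)
log2(54.61/47.35) = 0.206  (gene B)
log2(74.94/38.69) = 0.954  (gene G)
log2(12616/715.6) = 4.140  (gene C)
log2(133.8/645.4) = -2.270  (gene F)
gene F is most strongly downregulated.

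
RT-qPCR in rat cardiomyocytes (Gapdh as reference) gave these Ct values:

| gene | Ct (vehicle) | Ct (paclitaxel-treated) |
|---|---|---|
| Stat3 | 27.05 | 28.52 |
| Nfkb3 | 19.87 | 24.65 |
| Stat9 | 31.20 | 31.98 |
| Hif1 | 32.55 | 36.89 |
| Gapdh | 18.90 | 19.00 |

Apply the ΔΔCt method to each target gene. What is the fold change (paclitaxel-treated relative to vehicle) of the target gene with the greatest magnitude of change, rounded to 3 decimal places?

Stat3: ΔΔCt = (28.52−19.00) − (27.05−18.90) = 9.52 − 8.15 = 1.37; fold change = 2^-1.37 = 0.387
Nfkb3: ΔΔCt = (24.65−19.00) − (19.87−18.90) = 5.65 − 0.97 = 4.68; fold change = 2^-4.68 = 0.039
Stat9: ΔΔCt = (31.98−19.00) − (31.20−18.90) = 12.98 − 12.30 = 0.68; fold change = 2^-0.68 = 0.624
Hif1: ΔΔCt = (36.89−19.00) − (32.55−18.90) = 17.89 − 13.65 = 4.24; fold change = 2^-4.24 = 0.053
Nfkb3 has the largest |ΔΔCt| = 4.68.

0.039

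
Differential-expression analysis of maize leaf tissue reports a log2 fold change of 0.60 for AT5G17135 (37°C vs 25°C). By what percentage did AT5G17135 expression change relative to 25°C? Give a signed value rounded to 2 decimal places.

51.57%

Fold change = 2^(0.60) = 1.5157
Percent change = (FC − 1) × 100% = (1.5157 − 1) × 100 = 51.57%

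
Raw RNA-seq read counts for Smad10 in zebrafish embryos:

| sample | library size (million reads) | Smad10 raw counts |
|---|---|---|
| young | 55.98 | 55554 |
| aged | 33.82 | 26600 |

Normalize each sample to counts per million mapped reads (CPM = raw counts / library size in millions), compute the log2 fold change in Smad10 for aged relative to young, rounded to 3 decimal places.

CPM(young) = 55554 / 55.98 = 992.3901
CPM(aged) = 26600 / 33.82 = 786.5169
Fold change = 786.5169 / 992.3901 = 0.79255
log2(0.79255) = -0.3354

-0.335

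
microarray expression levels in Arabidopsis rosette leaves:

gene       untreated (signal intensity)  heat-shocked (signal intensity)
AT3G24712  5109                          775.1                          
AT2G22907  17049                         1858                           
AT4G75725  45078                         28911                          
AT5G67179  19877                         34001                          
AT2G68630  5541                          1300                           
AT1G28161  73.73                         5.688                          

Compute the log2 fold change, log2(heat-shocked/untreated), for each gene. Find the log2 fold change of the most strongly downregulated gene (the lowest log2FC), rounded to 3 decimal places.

log2(775.1/5109) = -2.721  (AT3G24712)
log2(1858/17049) = -3.198  (AT2G22907)
log2(28911/45078) = -0.641  (AT4G75725)
log2(34001/19877) = 0.774  (AT5G67179)
log2(1300/5541) = -2.092  (AT2G68630)
log2(5.688/73.73) = -3.696  (AT1G28161)
AT1G28161 is most strongly downregulated.

-3.696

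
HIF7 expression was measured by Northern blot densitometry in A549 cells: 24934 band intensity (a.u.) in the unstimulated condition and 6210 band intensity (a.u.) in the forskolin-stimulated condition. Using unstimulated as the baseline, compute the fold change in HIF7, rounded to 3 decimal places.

Fold change = 6210 / 24934 = 0.2491
HIF7 is downregulated.

0.249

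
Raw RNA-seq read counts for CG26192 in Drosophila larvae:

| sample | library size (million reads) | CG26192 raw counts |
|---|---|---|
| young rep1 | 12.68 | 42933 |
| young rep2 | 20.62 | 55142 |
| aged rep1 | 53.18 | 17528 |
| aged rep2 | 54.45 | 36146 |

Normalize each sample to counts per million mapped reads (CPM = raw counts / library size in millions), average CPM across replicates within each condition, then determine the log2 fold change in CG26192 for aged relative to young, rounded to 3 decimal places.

CPM(young rep1) = 42933 / 12.68 = 3385.8833
CPM(young rep2) = 55142 / 20.62 = 2674.1998
CPM(aged rep1) = 17528 / 53.18 = 329.5976
CPM(aged rep2) = 36146 / 54.45 = 663.8384
mean CPM(young) = 3030.0415; mean CPM(aged) = 496.7180
Fold change = 496.7180 / 3030.0415 = 0.16393
log2(0.16393) = -2.6088

-2.609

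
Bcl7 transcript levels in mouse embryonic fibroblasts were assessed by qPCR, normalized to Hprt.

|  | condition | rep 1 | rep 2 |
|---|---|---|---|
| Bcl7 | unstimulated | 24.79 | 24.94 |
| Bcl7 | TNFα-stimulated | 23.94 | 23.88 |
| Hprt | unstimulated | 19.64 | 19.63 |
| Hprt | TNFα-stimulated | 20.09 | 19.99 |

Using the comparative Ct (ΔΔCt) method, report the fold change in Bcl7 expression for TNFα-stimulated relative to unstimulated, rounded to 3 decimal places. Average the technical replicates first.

Mean Ct: Bcl7 unstimulated 24.865; Bcl7 TNFα-stimulated 23.910; Hprt unstimulated 19.635; Hprt TNFα-stimulated 20.040
ΔCt(unstimulated) = 24.865 − 19.635 = 5.230
ΔCt(TNFα-stimulated) = 23.910 − 20.040 = 3.870
ΔΔCt = 3.870 − 5.230 = -1.360
Fold change = 2^(−(-1.360)) = 2^1.360 = 2.5669

2.567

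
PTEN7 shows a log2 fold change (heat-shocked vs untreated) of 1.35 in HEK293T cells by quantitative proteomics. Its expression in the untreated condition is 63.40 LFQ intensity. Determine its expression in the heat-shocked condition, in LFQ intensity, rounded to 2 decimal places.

Fold change = 2^(1.35) = 2.5491
heat-shocked expression = 63.40 × 2.5491 = 161.61

161.61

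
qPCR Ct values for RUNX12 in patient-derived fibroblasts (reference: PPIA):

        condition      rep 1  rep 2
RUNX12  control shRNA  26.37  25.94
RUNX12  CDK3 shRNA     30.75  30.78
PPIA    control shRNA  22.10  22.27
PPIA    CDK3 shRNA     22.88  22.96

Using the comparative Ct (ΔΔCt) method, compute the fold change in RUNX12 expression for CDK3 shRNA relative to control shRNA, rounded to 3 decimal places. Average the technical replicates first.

0.068

Mean Ct: RUNX12 control shRNA 26.155; RUNX12 CDK3 shRNA 30.765; PPIA control shRNA 22.185; PPIA CDK3 shRNA 22.920
ΔCt(control shRNA) = 26.155 − 22.185 = 3.970
ΔCt(CDK3 shRNA) = 30.765 − 22.920 = 7.845
ΔΔCt = 7.845 − 3.970 = 3.875
Fold change = 2^(−3.875) = 0.0682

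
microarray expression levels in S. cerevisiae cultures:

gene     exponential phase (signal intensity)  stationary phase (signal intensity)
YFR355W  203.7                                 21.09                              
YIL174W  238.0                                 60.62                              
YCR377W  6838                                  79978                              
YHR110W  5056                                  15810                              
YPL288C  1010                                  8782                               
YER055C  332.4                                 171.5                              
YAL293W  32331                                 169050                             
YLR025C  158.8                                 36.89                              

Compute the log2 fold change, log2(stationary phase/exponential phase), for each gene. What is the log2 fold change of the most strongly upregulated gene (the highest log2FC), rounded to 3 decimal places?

3.548

log2(21.09/203.7) = -3.272  (YFR355W)
log2(60.62/238.0) = -1.973  (YIL174W)
log2(79978/6838) = 3.548  (YCR377W)
log2(15810/5056) = 1.645  (YHR110W)
log2(8782/1010) = 3.120  (YPL288C)
log2(171.5/332.4) = -0.955  (YER055C)
log2(169050/32331) = 2.386  (YAL293W)
log2(36.89/158.8) = -2.106  (YLR025C)
YCR377W is most strongly upregulated.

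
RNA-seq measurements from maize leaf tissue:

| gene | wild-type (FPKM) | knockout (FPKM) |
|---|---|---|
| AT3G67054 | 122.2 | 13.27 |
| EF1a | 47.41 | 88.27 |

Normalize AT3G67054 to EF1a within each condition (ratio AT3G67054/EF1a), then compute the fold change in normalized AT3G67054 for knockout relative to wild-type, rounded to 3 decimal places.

0.058

AT3G67054/EF1a (wild-type) = 122.2 / 47.41 = 2.5775
AT3G67054/EF1a (knockout) = 13.27 / 88.27 = 0.15033
Fold change = 0.15033 / 2.5775 = 0.0583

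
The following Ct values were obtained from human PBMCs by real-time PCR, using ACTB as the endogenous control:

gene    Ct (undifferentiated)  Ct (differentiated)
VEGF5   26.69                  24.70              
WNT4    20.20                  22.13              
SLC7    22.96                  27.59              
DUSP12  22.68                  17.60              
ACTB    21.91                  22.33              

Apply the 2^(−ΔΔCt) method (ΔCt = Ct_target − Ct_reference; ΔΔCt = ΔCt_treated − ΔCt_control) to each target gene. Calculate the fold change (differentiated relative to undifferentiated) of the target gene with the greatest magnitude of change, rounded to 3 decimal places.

45.255

VEGF5: ΔΔCt = (24.70−22.33) − (26.69−21.91) = 2.37 − 4.78 = -2.41; fold change = 2^2.41 = 5.315
WNT4: ΔΔCt = (22.13−22.33) − (20.20−21.91) = -0.20 − (-1.71) = 1.51; fold change = 2^-1.51 = 0.351
SLC7: ΔΔCt = (27.59−22.33) − (22.96−21.91) = 5.26 − 1.05 = 4.21; fold change = 2^-4.21 = 0.054
DUSP12: ΔΔCt = (17.60−22.33) − (22.68−21.91) = -4.73 − 0.77 = -5.50; fold change = 2^5.50 = 45.255
DUSP12 has the largest |ΔΔCt| = 5.50.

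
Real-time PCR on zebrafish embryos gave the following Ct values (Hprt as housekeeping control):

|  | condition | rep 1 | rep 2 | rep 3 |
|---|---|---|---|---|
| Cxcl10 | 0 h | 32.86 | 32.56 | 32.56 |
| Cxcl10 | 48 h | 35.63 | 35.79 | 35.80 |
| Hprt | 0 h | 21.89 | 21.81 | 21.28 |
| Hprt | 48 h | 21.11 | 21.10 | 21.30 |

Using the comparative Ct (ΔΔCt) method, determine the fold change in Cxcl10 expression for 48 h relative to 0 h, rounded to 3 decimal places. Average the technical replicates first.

Mean Ct: Cxcl10 0 h 32.660; Cxcl10 48 h 35.740; Hprt 0 h 21.660; Hprt 48 h 21.170
ΔCt(0 h) = 32.660 − 21.660 = 11.000
ΔCt(48 h) = 35.740 − 21.170 = 14.570
ΔΔCt = 14.570 − 11.000 = 3.570
Fold change = 2^(−3.570) = 0.0842

0.084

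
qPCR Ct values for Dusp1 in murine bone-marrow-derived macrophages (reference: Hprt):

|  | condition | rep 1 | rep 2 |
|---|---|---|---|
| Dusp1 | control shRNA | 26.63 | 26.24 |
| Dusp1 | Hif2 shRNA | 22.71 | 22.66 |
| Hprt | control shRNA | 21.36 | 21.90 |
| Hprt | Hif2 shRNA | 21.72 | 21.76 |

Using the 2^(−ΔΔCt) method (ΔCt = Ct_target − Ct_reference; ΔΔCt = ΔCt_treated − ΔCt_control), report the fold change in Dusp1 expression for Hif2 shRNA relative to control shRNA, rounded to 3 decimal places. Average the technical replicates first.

Mean Ct: Dusp1 control shRNA 26.435; Dusp1 Hif2 shRNA 22.685; Hprt control shRNA 21.630; Hprt Hif2 shRNA 21.740
ΔCt(control shRNA) = 26.435 − 21.630 = 4.805
ΔCt(Hif2 shRNA) = 22.685 − 21.740 = 0.945
ΔΔCt = 0.945 − 4.805 = -3.860
Fold change = 2^(−(-3.860)) = 2^3.860 = 14.5203

14.520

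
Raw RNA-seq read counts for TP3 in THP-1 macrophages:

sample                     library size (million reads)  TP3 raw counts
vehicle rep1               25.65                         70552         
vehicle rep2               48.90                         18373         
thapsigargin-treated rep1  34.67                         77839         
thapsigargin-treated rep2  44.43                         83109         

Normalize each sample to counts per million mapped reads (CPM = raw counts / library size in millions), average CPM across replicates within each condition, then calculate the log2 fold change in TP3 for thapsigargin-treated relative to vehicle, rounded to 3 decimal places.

0.397

CPM(vehicle rep1) = 70552 / 25.65 = 2750.5653
CPM(vehicle rep2) = 18373 / 48.90 = 375.7260
CPM(thapsigargin-treated rep1) = 77839 / 34.67 = 2245.1399
CPM(thapsigargin-treated rep2) = 83109 / 44.43 = 1870.5604
mean CPM(vehicle) = 1563.1456; mean CPM(thapsigargin-treated) = 2057.8502
Fold change = 2057.8502 / 1563.1456 = 1.31648
log2(1.31648) = 0.3967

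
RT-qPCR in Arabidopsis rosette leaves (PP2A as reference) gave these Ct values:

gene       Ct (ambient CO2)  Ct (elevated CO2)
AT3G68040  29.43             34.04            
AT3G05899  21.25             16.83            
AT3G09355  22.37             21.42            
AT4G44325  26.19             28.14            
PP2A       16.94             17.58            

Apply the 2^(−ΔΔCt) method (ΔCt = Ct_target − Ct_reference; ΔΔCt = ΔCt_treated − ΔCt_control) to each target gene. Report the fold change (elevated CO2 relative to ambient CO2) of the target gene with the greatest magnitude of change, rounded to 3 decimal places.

33.359

AT3G68040: ΔΔCt = (34.04−17.58) − (29.43−16.94) = 16.46 − 12.49 = 3.97; fold change = 2^-3.97 = 0.064
AT3G05899: ΔΔCt = (16.83−17.58) − (21.25−16.94) = -0.75 − 4.31 = -5.06; fold change = 2^5.06 = 33.359
AT3G09355: ΔΔCt = (21.42−17.58) − (22.37−16.94) = 3.84 − 5.43 = -1.59; fold change = 2^1.59 = 3.010
AT4G44325: ΔΔCt = (28.14−17.58) − (26.19−16.94) = 10.56 − 9.25 = 1.31; fold change = 2^-1.31 = 0.403
AT3G05899 has the largest |ΔΔCt| = 5.06.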